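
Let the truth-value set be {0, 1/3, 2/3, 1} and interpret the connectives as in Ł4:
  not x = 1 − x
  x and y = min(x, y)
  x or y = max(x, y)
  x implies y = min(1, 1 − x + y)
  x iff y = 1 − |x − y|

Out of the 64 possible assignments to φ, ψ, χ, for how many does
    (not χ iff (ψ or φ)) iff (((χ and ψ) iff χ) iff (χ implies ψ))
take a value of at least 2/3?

40

value 1: 16 assignments (counts)
value 2/3: 24 assignments (counts)
value 1/3: 16 assignments
value 0: 8 assignments
So 40 of the 64 assignments meet the threshold.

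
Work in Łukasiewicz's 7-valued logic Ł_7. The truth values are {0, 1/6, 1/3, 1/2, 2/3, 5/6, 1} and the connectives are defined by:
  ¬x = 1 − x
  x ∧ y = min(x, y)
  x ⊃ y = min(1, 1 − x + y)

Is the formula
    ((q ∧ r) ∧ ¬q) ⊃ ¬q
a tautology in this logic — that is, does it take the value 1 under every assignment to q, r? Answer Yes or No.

Yes

At q = 1/2, r = 0, for instance:
q ∧ r = 1/2 ∧ 0 = 0
¬q = ¬1/2 = 1/2
(q ∧ r) ∧ ¬q = 0 ∧ 1/2 = 0
((q ∧ r) ∧ ¬q) ⊃ ¬q = 0 ⊃ 1/2 = 1
and checking the remaining 48 assignments likewise gives ≥ 1 in every case.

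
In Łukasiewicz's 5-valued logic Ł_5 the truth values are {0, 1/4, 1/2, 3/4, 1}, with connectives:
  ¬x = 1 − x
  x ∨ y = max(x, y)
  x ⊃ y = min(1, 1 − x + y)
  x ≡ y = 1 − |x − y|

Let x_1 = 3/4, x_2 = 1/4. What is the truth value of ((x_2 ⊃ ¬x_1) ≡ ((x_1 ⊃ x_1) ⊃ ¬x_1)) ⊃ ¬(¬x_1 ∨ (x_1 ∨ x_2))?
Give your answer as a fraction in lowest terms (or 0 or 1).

¬x_1 = ¬3/4 = 1/4
x_2 ⊃ ¬x_1 = 1/4 ⊃ 1/4 = 1
x_1 ⊃ x_1 = 3/4 ⊃ 3/4 = 1
¬x_1 = ¬3/4 = 1/4
(x_1 ⊃ x_1) ⊃ ¬x_1 = 1 ⊃ 1/4 = 1/4
(x_2 ⊃ ¬x_1) ≡ ((x_1 ⊃ x_1) ⊃ ¬x_1) = 1 ≡ 1/4 = 1/4
¬x_1 = ¬3/4 = 1/4
x_1 ∨ x_2 = 3/4 ∨ 1/4 = 3/4
¬x_1 ∨ (x_1 ∨ x_2) = 1/4 ∨ 3/4 = 3/4
¬(¬x_1 ∨ (x_1 ∨ x_2)) = ¬3/4 = 1/4
((x_2 ⊃ ¬x_1) ≡ ((x_1 ⊃ x_1) ⊃ ¬x_1)) ⊃ ¬(¬x_1 ∨ (x_1 ∨ x_2)) = 1/4 ⊃ 1/4 = 1

1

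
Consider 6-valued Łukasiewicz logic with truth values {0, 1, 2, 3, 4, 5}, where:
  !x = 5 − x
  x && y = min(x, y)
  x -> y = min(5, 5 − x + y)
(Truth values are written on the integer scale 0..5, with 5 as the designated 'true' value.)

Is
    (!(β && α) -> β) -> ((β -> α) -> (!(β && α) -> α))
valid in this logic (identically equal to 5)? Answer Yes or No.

Yes

At α = 4, β = 4, for instance:
β && α = 4 && 4 = 4
!(β && α) = !4 = 1
!(β && α) -> β = 1 -> 4 = 5
β -> α = 4 -> 4 = 5
!(β && α) -> α = 1 -> 4 = 5
(β -> α) -> (!(β && α) -> α) = 5 -> 5 = 5
(!(β && α) -> β) -> ((β -> α) -> (!(β && α) -> α)) = 5 -> 5 = 5
and checking the remaining 35 assignments likewise gives ≥ 5 in every case.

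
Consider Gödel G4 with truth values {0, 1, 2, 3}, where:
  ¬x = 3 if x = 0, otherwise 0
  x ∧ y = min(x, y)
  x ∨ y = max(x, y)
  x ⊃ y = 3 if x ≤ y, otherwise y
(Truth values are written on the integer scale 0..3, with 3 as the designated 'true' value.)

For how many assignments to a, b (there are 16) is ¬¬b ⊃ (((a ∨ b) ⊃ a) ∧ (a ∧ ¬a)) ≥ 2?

4

a = 0, b = 0 ↦ 3  ≥
a = 0, b = 1 ↦ 0  <
a = 0, b = 2 ↦ 0  <
a = 0, b = 3 ↦ 0  <
a = 1, b = 0 ↦ 3  ≥
a = 1, b = 1 ↦ 0  <
a = 1, b = 2 ↦ 0  <
a = 1, b = 3 ↦ 0  <
a = 2, b = 0 ↦ 3  ≥
a = 2, b = 1 ↦ 0  <
a = 2, b = 2 ↦ 0  <
a = 2, b = 3 ↦ 0  <
a = 3, b = 0 ↦ 3  ≥
a = 3, b = 1 ↦ 0  <
a = 3, b = 2 ↦ 0  <
a = 3, b = 3 ↦ 0  <
So 4 of the 16 assignments meet the threshold.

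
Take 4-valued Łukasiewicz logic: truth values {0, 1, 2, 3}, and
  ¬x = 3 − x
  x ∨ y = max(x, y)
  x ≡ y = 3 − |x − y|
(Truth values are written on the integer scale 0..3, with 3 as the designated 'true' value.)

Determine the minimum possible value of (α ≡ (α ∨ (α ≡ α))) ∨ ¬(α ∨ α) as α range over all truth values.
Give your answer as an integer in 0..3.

Take α = 1:
α ≡ α = 1 ≡ 1 = 3
α ∨ (α ≡ α) = 1 ∨ 3 = 3
α ≡ (α ∨ (α ≡ α)) = 1 ≡ 3 = 1
α ∨ α = 1 ∨ 1 = 1
¬(α ∨ α) = ¬1 = 2
(α ≡ (α ∨ (α ≡ α))) ∨ ¬(α ∨ α) = 1 ∨ 2 = 2
No assignment yields a value below 2, so this is the minimum.

2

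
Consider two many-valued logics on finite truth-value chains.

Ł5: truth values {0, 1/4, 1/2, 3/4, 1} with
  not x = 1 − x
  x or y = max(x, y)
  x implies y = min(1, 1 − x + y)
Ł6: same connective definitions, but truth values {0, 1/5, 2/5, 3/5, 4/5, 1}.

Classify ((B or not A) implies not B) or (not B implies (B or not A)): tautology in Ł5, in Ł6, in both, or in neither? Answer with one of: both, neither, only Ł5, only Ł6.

In Ł5: every assignment gives 1 — tautology.
In Ł6: every assignment gives 1 — tautology.

both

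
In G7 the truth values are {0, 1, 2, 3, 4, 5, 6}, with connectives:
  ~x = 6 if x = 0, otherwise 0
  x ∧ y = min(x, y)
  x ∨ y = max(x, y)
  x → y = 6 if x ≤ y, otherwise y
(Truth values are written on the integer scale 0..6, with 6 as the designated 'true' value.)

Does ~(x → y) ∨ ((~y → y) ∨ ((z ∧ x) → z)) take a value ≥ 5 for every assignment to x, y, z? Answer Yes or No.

At x = 3, y = 0, z = 0, for instance:
x → y = 3 → 0 = 0
~(x → y) = ~0 = 6
~y = ~0 = 6
~y → y = 6 → 0 = 0
z ∧ x = 0 ∧ 3 = 0
(z ∧ x) → z = 0 → 0 = 6
(~y → y) ∨ ((z ∧ x) → z) = 0 ∨ 6 = 6
~(x → y) ∨ ((~y → y) ∨ ((z ∧ x) → z)) = 6 ∨ 6 = 6
and checking the remaining 342 assignments likewise gives ≥ 5 in every case.

Yes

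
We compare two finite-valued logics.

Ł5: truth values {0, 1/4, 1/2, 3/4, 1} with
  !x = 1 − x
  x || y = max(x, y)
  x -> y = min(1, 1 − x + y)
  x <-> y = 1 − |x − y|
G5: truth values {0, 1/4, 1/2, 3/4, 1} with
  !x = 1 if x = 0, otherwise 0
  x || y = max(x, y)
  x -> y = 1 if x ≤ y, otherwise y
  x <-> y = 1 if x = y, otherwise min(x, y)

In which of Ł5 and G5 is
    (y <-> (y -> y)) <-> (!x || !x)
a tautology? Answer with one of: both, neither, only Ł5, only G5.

neither

In Ł5: at x = 0, y = 0 the value is 0 — not a tautology.
In G5: at x = 0, y = 0 the value is 0 — not a tautology.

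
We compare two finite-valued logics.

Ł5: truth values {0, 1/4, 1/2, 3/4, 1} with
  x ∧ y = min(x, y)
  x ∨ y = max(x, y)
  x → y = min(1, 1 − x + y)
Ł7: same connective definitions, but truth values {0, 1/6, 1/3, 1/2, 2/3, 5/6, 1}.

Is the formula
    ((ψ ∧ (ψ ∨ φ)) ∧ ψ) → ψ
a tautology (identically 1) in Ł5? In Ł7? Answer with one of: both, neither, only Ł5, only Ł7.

In Ł5: every assignment gives 1 — tautology.
In Ł7: every assignment gives 1 — tautology.

both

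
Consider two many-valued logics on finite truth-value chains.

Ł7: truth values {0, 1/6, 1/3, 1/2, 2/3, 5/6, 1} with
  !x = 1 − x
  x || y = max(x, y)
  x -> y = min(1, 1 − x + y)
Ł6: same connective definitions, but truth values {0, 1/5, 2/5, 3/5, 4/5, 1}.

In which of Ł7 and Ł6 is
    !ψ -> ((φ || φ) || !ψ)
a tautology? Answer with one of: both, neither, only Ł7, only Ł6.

both

In Ł7: every assignment gives 1 — tautology.
In Ł6: every assignment gives 1 — tautology.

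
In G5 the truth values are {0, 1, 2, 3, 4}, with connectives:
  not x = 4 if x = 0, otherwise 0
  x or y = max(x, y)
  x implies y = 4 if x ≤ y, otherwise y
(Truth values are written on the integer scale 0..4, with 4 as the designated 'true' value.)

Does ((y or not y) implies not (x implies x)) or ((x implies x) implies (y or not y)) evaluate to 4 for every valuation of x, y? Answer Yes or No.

Counterexample: take x = 0, y = 1.
not y = not 1 = 0
y or not y = 1 or 0 = 1
x implies x = 0 implies 0 = 4
not (x implies x) = not 4 = 0
(y or not y) implies not (x implies x) = 1 implies 0 = 0
x implies x = 0 implies 0 = 4
not y = not 1 = 0
y or not y = 1 or 0 = 1
(x implies x) implies (y or not y) = 4 implies 1 = 1
((y or not y) implies not (x implies x)) or ((x implies x) implies (y or not y)) = 0 or 1 = 1
This gives 1 ≠ 4.

No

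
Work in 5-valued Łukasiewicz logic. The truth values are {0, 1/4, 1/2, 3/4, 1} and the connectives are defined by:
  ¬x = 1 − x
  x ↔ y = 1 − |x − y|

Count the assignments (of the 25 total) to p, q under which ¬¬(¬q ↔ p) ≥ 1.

5

value 1: 5 assignments (counts)
value 3/4: 8 assignments
value 1/2: 6 assignments
value 1/4: 4 assignments
value 0: 2 assignments
So 5 of the 25 assignments meet the threshold.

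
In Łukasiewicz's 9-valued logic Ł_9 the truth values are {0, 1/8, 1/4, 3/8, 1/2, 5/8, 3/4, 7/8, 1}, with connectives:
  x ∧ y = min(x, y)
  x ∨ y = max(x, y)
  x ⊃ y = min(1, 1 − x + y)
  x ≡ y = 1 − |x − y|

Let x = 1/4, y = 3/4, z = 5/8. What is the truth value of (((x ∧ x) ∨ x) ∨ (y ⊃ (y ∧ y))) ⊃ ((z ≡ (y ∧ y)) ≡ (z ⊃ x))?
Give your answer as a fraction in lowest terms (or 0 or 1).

3/4

x ∧ x = 1/4 ∧ 1/4 = 1/4
(x ∧ x) ∨ x = 1/4 ∨ 1/4 = 1/4
y ∧ y = 3/4 ∧ 3/4 = 3/4
y ⊃ (y ∧ y) = 3/4 ⊃ 3/4 = 1
((x ∧ x) ∨ x) ∨ (y ⊃ (y ∧ y)) = 1/4 ∨ 1 = 1
y ∧ y = 3/4 ∧ 3/4 = 3/4
z ≡ (y ∧ y) = 5/8 ≡ 3/4 = 7/8
z ⊃ x = 5/8 ⊃ 1/4 = 5/8
(z ≡ (y ∧ y)) ≡ (z ⊃ x) = 7/8 ≡ 5/8 = 3/4
(((x ∧ x) ∨ x) ∨ (y ⊃ (y ∧ y))) ⊃ ((z ≡ (y ∧ y)) ≡ (z ⊃ x)) = 1 ⊃ 3/4 = 3/4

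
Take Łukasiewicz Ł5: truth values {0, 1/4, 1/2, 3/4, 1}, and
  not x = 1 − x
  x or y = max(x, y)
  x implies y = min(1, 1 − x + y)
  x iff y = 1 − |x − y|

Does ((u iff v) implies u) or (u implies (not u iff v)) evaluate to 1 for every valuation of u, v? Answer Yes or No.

Counterexample: take u = 3/4, v = 3/4.
u iff v = 3/4 iff 3/4 = 1
(u iff v) implies u = 1 implies 3/4 = 3/4
not u = not 3/4 = 1/4
not u iff v = 1/4 iff 3/4 = 1/2
u implies (not u iff v) = 3/4 implies 1/2 = 3/4
((u iff v) implies u) or (u implies (not u iff v)) = 3/4 or 3/4 = 3/4
This gives 3/4 ≠ 1.

No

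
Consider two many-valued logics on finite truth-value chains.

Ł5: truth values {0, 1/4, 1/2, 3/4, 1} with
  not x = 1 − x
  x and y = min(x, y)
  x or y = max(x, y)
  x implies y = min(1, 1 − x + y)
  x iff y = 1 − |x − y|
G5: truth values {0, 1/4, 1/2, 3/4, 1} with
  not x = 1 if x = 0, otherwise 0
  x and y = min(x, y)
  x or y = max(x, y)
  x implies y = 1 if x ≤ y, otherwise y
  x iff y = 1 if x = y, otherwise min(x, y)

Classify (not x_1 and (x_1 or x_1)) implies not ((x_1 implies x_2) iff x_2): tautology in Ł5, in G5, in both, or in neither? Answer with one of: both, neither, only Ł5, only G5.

only G5

In Ł5: at x_1 = 1/4, x_2 = 1 the value is 3/4 — not a tautology.
In G5: every assignment gives 1 — tautology.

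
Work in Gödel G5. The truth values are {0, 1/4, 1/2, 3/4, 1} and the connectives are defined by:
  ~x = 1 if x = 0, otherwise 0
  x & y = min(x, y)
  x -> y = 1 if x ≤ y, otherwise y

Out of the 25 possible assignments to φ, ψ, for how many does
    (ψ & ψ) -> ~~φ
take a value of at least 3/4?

value 1: 21 assignments (counts)
value 0: 4 assignments
So 21 of the 25 assignments meet the threshold.

21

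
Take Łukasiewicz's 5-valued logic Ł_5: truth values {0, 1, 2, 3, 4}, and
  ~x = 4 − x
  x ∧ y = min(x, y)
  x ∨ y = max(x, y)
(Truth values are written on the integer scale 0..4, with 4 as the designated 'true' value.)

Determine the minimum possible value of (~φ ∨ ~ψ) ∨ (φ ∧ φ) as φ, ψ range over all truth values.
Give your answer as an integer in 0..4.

Take φ = 2, ψ = 2:
~φ = ~2 = 2
~ψ = ~2 = 2
~φ ∨ ~ψ = 2 ∨ 2 = 2
φ ∧ φ = 2 ∧ 2 = 2
(~φ ∨ ~ψ) ∨ (φ ∧ φ) = 2 ∨ 2 = 2
No assignment yields a value below 2, so this is the minimum.

2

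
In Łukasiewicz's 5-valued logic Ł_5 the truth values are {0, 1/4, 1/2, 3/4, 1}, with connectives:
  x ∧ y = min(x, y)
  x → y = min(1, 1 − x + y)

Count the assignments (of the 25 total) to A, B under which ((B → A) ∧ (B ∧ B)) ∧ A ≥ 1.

1

value 1: 1 assignment (counts)
value 3/4: 3 assignments
value 1/2: 5 assignments
value 1/4: 7 assignments
value 0: 9 assignments
So 1 of the 25 assignments meets the threshold.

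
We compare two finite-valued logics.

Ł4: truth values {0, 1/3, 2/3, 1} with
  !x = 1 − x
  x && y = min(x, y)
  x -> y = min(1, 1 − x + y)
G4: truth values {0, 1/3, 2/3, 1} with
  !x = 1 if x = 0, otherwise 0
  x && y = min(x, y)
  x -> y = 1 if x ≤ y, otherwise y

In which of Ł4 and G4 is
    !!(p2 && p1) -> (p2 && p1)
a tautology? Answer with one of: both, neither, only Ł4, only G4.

In Ł4: every assignment gives 1 — tautology.
In G4: at p1 = 1/3, p2 = 1/3 the value is 1/3 — not a tautology.

only Ł4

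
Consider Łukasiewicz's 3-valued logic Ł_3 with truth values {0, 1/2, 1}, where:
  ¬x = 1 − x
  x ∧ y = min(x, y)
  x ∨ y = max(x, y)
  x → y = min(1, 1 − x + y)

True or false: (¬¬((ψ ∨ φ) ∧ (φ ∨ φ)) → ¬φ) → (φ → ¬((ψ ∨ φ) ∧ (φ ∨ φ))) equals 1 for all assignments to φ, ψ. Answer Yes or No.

φ = 0, ψ = 0 ↦ 1
φ = 0, ψ = 1/2 ↦ 1
φ = 0, ψ = 1 ↦ 1
φ = 1/2, ψ = 0 ↦ 1
φ = 1/2, ψ = 1/2 ↦ 1
φ = 1/2, ψ = 1 ↦ 1
φ = 1, ψ = 0 ↦ 1
φ = 1, ψ = 1/2 ↦ 1
φ = 1, ψ = 1 ↦ 1
Every assignment gives a value ≥ 1.

Yes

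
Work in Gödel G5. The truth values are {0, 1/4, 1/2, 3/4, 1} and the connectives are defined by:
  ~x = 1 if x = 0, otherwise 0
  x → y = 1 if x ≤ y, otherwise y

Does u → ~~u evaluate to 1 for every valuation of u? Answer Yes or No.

u = 0 ↦ 1
u = 1/4 ↦ 1
u = 1/2 ↦ 1
u = 3/4 ↦ 1
u = 1 ↦ 1
Every assignment gives a value ≥ 1.

Yes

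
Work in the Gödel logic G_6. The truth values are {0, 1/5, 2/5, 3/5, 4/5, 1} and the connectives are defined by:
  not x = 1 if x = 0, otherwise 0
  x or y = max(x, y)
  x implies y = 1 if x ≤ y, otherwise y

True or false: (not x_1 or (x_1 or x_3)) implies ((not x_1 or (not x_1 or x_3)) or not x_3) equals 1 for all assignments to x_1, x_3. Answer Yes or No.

Counterexample: take x_1 = 2/5, x_3 = 1/5.
not x_1 = not 2/5 = 0
x_1 or x_3 = 2/5 or 1/5 = 2/5
not x_1 or (x_1 or x_3) = 0 or 2/5 = 2/5
not x_1 = not 2/5 = 0
not x_1 = not 2/5 = 0
not x_1 or x_3 = 0 or 1/5 = 1/5
not x_1 or (not x_1 or x_3) = 0 or 1/5 = 1/5
not x_3 = not 1/5 = 0
(not x_1 or (not x_1 or x_3)) or not x_3 = 1/5 or 0 = 1/5
(not x_1 or (x_1 or x_3)) implies ((not x_1 or (not x_1 or x_3)) or not x_3) = 2/5 implies 1/5 = 1/5
This gives 1/5 ≠ 1.

No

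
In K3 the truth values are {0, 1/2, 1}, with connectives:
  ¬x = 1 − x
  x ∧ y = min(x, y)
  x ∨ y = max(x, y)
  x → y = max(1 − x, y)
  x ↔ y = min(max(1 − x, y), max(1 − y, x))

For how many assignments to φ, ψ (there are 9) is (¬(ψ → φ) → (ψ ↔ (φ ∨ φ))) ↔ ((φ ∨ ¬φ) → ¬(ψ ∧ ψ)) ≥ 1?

φ = 0, ψ = 0 ↦ 1  ≥
φ = 0, ψ = 1/2 ↦ 1/2  <
φ = 0, ψ = 1 ↦ 1  ≥
φ = 1/2, ψ = 0 ↦ 1  ≥
φ = 1/2, ψ = 1/2 ↦ 1/2  <
φ = 1/2, ψ = 1 ↦ 1/2  <
φ = 1, ψ = 0 ↦ 1  ≥
φ = 1, ψ = 1/2 ↦ 1/2  <
φ = 1, ψ = 1 ↦ 0  <
So 4 of the 9 assignments meet the threshold.

4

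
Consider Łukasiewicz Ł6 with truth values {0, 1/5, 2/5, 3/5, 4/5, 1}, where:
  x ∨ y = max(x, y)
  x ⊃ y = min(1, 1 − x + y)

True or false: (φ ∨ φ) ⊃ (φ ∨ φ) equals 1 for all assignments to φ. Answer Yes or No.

Yes

φ = 0 ↦ 1
φ = 1/5 ↦ 1
φ = 2/5 ↦ 1
φ = 3/5 ↦ 1
φ = 4/5 ↦ 1
φ = 1 ↦ 1
Every assignment gives a value ≥ 1.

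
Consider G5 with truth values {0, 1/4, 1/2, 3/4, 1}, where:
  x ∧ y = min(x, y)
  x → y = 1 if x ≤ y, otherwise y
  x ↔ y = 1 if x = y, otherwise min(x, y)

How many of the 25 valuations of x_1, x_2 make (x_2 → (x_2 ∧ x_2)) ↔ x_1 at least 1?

value 1: 5 assignments (counts)
value 3/4: 5 assignments
value 1/2: 5 assignments
value 1/4: 5 assignments
value 0: 5 assignments
So 5 of the 25 assignments meet the threshold.

5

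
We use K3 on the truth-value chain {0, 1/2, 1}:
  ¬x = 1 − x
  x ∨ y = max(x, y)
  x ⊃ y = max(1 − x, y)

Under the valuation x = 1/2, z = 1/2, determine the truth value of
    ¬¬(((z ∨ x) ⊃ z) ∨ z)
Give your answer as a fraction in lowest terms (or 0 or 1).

z ∨ x = 1/2 ∨ 1/2 = 1/2
(z ∨ x) ⊃ z = 1/2 ⊃ 1/2 = 1/2
((z ∨ x) ⊃ z) ∨ z = 1/2 ∨ 1/2 = 1/2
¬(((z ∨ x) ⊃ z) ∨ z) = ¬1/2 = 1/2
¬¬(((z ∨ x) ⊃ z) ∨ z) = ¬1/2 = 1/2

1/2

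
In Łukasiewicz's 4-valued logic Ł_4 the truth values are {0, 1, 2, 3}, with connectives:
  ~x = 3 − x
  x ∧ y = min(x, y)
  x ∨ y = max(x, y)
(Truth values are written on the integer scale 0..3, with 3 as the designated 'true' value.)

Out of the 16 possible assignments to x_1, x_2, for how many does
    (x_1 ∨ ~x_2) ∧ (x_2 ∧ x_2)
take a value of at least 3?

x_1 = 0, x_2 = 0 ↦ 0  <
x_1 = 0, x_2 = 1 ↦ 1  <
x_1 = 0, x_2 = 2 ↦ 1  <
x_1 = 0, x_2 = 3 ↦ 0  <
x_1 = 1, x_2 = 0 ↦ 0  <
x_1 = 1, x_2 = 1 ↦ 1  <
x_1 = 1, x_2 = 2 ↦ 1  <
x_1 = 1, x_2 = 3 ↦ 1  <
x_1 = 2, x_2 = 0 ↦ 0  <
x_1 = 2, x_2 = 1 ↦ 1  <
x_1 = 2, x_2 = 2 ↦ 2  <
x_1 = 2, x_2 = 3 ↦ 2  <
x_1 = 3, x_2 = 0 ↦ 0  <
x_1 = 3, x_2 = 1 ↦ 1  <
x_1 = 3, x_2 = 2 ↦ 2  <
x_1 = 3, x_2 = 3 ↦ 3  ≥
So 1 of the 16 assignments meets the threshold.

1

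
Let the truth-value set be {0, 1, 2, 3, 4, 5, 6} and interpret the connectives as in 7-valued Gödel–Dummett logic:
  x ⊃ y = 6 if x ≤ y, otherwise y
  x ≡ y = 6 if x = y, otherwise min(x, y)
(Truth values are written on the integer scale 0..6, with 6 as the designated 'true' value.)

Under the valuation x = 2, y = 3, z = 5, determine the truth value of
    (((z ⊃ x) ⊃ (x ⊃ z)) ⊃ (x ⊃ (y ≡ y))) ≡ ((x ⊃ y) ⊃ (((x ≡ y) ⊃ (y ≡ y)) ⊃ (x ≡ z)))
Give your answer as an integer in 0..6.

2

z ⊃ x = 5 ⊃ 2 = 2
x ⊃ z = 2 ⊃ 5 = 6
(z ⊃ x) ⊃ (x ⊃ z) = 2 ⊃ 6 = 6
y ≡ y = 3 ≡ 3 = 6
x ⊃ (y ≡ y) = 2 ⊃ 6 = 6
((z ⊃ x) ⊃ (x ⊃ z)) ⊃ (x ⊃ (y ≡ y)) = 6 ⊃ 6 = 6
x ⊃ y = 2 ⊃ 3 = 6
x ≡ y = 2 ≡ 3 = 2
y ≡ y = 3 ≡ 3 = 6
(x ≡ y) ⊃ (y ≡ y) = 2 ⊃ 6 = 6
x ≡ z = 2 ≡ 5 = 2
((x ≡ y) ⊃ (y ≡ y)) ⊃ (x ≡ z) = 6 ⊃ 2 = 2
(x ⊃ y) ⊃ (((x ≡ y) ⊃ (y ≡ y)) ⊃ (x ≡ z)) = 6 ⊃ 2 = 2
(((z ⊃ x) ⊃ (x ⊃ z)) ⊃ (x ⊃ (y ≡ y))) ≡ ((x ⊃ y) ⊃ (((x ≡ y) ⊃ (y ≡ y)) ⊃ (x ≡ z))) = 6 ≡ 2 = 2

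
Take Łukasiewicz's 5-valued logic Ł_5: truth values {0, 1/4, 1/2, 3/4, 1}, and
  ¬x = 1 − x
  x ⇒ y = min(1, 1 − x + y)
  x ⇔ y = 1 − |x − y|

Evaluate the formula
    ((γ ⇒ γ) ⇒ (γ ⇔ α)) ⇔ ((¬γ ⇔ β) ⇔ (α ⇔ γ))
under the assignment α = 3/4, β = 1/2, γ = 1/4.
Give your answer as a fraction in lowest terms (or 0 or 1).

3/4

γ ⇒ γ = 1/4 ⇒ 1/4 = 1
γ ⇔ α = 1/4 ⇔ 3/4 = 1/2
(γ ⇒ γ) ⇒ (γ ⇔ α) = 1 ⇒ 1/2 = 1/2
¬γ = ¬1/4 = 3/4
¬γ ⇔ β = 3/4 ⇔ 1/2 = 3/4
α ⇔ γ = 3/4 ⇔ 1/4 = 1/2
(¬γ ⇔ β) ⇔ (α ⇔ γ) = 3/4 ⇔ 1/2 = 3/4
((γ ⇒ γ) ⇒ (γ ⇔ α)) ⇔ ((¬γ ⇔ β) ⇔ (α ⇔ γ)) = 1/2 ⇔ 3/4 = 3/4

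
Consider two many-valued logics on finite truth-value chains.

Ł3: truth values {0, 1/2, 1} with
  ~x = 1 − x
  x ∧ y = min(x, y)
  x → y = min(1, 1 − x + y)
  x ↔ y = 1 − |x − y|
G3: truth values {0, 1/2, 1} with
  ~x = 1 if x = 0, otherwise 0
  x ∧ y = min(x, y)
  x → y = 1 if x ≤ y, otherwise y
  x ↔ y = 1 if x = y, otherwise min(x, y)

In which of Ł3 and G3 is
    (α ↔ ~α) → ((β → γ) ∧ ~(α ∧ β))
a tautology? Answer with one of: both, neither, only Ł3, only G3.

only G3

In Ł3: at α = 1/2, β = 1/2, γ = 0 the value is 1/2 — not a tautology.
In G3: every assignment gives 1 — tautology.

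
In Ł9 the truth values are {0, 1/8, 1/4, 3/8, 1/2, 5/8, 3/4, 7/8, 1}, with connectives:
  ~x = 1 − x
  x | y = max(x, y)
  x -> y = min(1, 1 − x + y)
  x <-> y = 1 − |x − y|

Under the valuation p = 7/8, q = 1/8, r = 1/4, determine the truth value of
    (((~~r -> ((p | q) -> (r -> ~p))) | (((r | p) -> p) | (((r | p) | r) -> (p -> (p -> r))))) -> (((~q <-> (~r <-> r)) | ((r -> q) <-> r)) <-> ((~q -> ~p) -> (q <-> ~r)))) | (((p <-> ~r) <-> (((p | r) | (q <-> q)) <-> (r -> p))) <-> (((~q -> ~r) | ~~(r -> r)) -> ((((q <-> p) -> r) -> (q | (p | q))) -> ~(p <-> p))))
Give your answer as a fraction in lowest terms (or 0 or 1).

5/8

~r = ~1/4 = 3/4
~~r = ~3/4 = 1/4
p | q = 7/8 | 1/8 = 7/8
~p = ~7/8 = 1/8
r -> ~p = 1/4 -> 1/8 = 7/8
(p | q) -> (r -> ~p) = 7/8 -> 7/8 = 1
~~r -> ((p | q) -> (r -> ~p)) = 1/4 -> 1 = 1
r | p = 1/4 | 7/8 = 7/8
(r | p) -> p = 7/8 -> 7/8 = 1
r | p = 1/4 | 7/8 = 7/8
(r | p) | r = 7/8 | 1/4 = 7/8
p -> r = 7/8 -> 1/4 = 3/8
p -> (p -> r) = 7/8 -> 3/8 = 1/2
((r | p) | r) -> (p -> (p -> r)) = 7/8 -> 1/2 = 5/8
((r | p) -> p) | (((r | p) | r) -> (p -> (p -> r))) = 1 | 5/8 = 1
(~~r -> ((p | q) -> (r -> ~p))) | (((r | p) -> p) | (((r | p) | r) -> (p -> (p -> r)))) = 1 | 1 = 1
~q = ~1/8 = 7/8
~r = ~1/4 = 3/4
~r <-> r = 3/4 <-> 1/4 = 1/2
~q <-> (~r <-> r) = 7/8 <-> 1/2 = 5/8
r -> q = 1/4 -> 1/8 = 7/8
(r -> q) <-> r = 7/8 <-> 1/4 = 3/8
(~q <-> (~r <-> r)) | ((r -> q) <-> r) = 5/8 | 3/8 = 5/8
~q = ~1/8 = 7/8
~p = ~7/8 = 1/8
~q -> ~p = 7/8 -> 1/8 = 1/4
~r = ~1/4 = 3/4
q <-> ~r = 1/8 <-> 3/4 = 3/8
(~q -> ~p) -> (q <-> ~r) = 1/4 -> 3/8 = 1
((~q <-> (~r <-> r)) | ((r -> q) <-> r)) <-> ((~q -> ~p) -> (q <-> ~r)) = 5/8 <-> 1 = 5/8
((~~r -> ((p | q) -> (r -> ~p))) | (((r | p) -> p) | (((r | p) | r) -> (p -> (p -> r))))) -> (((~q <-> (~r <-> r)) | ((r -> q) <-> r)) <-> ((~q -> ~p) -> (q <-> ~r))) = 1 -> 5/8 = 5/8
~r = ~1/4 = 3/4
p <-> ~r = 7/8 <-> 3/4 = 7/8
p | r = 7/8 | 1/4 = 7/8
q <-> q = 1/8 <-> 1/8 = 1
(p | r) | (q <-> q) = 7/8 | 1 = 1
r -> p = 1/4 -> 7/8 = 1
((p | r) | (q <-> q)) <-> (r -> p) = 1 <-> 1 = 1
(p <-> ~r) <-> (((p | r) | (q <-> q)) <-> (r -> p)) = 7/8 <-> 1 = 7/8
~q = ~1/8 = 7/8
~r = ~1/4 = 3/4
~q -> ~r = 7/8 -> 3/4 = 7/8
r -> r = 1/4 -> 1/4 = 1
~(r -> r) = ~1 = 0
~~(r -> r) = ~0 = 1
(~q -> ~r) | ~~(r -> r) = 7/8 | 1 = 1
q <-> p = 1/8 <-> 7/8 = 1/4
(q <-> p) -> r = 1/4 -> 1/4 = 1
p | q = 7/8 | 1/8 = 7/8
q | (p | q) = 1/8 | 7/8 = 7/8
((q <-> p) -> r) -> (q | (p | q)) = 1 -> 7/8 = 7/8
p <-> p = 7/8 <-> 7/8 = 1
~(p <-> p) = ~1 = 0
(((q <-> p) -> r) -> (q | (p | q))) -> ~(p <-> p) = 7/8 -> 0 = 1/8
((~q -> ~r) | ~~(r -> r)) -> ((((q <-> p) -> r) -> (q | (p | q))) -> ~(p <-> p)) = 1 -> 1/8 = 1/8
((p <-> ~r) <-> (((p | r) | (q <-> q)) <-> (r -> p))) <-> (((~q -> ~r) | ~~(r -> r)) -> ((((q <-> p) -> r) -> (q | (p | q))) -> ~(p <-> p))) = 7/8 <-> 1/8 = 1/4
(((~~r -> ((p | q) -> (r -> ~p))) | (((r | p) -> p) | (((r | p) | r) -> (p -> (p -> r))))) -> (((~q <-> (~r <-> r)) | ((r -> q) <-> r)) <-> ((~q -> ~p) -> (q <-> ~r)))) | (((p <-> ~r) <-> (((p | r) | (q <-> q)) <-> (r -> p))) <-> (((~q -> ~r) | ~~(r -> r)) -> ((((q <-> p) -> r) -> (q | (p | q))) -> ~(p <-> p)))) = 5/8 | 1/4 = 5/8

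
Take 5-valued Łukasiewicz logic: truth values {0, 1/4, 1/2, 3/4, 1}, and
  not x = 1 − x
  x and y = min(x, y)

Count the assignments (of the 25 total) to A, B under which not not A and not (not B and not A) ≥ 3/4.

10

value 1: 5 assignments (counts)
value 3/4: 5 assignments (counts)
value 1/2: 5 assignments
value 1/4: 5 assignments
value 0: 5 assignments
So 10 of the 25 assignments meet the threshold.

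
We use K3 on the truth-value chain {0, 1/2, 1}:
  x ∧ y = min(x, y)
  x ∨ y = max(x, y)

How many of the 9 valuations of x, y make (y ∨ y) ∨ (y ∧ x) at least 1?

3

x = 0, y = 0 ↦ 0  <
x = 0, y = 1/2 ↦ 1/2  <
x = 0, y = 1 ↦ 1  ≥
x = 1/2, y = 0 ↦ 0  <
x = 1/2, y = 1/2 ↦ 1/2  <
x = 1/2, y = 1 ↦ 1  ≥
x = 1, y = 0 ↦ 0  <
x = 1, y = 1/2 ↦ 1/2  <
x = 1, y = 1 ↦ 1  ≥
So 3 of the 9 assignments meet the threshold.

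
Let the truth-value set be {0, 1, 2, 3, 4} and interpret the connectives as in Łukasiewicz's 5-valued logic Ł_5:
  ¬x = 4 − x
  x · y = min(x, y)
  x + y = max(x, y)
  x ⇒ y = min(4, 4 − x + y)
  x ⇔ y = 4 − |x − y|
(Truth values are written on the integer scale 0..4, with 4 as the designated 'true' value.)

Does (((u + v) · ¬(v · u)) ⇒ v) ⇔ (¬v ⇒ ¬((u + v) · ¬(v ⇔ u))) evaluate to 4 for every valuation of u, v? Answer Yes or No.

Counterexample: take u = 2, v = 1.
u + v = 2 + 1 = 2
v · u = 1 · 2 = 1
¬(v · u) = ¬1 = 3
(u + v) · ¬(v · u) = 2 · 3 = 2
((u + v) · ¬(v · u)) ⇒ v = 2 ⇒ 1 = 3
¬v = ¬1 = 3
u + v = 2 + 1 = 2
v ⇔ u = 1 ⇔ 2 = 3
¬(v ⇔ u) = ¬3 = 1
(u + v) · ¬(v ⇔ u) = 2 · 1 = 1
¬((u + v) · ¬(v ⇔ u)) = ¬1 = 3
¬v ⇒ ¬((u + v) · ¬(v ⇔ u)) = 3 ⇒ 3 = 4
(((u + v) · ¬(v · u)) ⇒ v) ⇔ (¬v ⇒ ¬((u + v) · ¬(v ⇔ u))) = 3 ⇔ 4 = 3
This gives 3 ≠ 4.

No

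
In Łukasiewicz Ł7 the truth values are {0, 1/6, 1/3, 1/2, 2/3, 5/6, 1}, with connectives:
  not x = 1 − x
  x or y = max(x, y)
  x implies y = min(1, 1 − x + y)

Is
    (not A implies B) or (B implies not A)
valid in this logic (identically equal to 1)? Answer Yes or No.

Yes

At A = 1/6, B = 1/6, for instance:
not A = not 1/6 = 5/6
not A implies B = 5/6 implies 1/6 = 1/3
B implies not A = 1/6 implies 5/6 = 1
(not A implies B) or (B implies not A) = 1/3 or 1 = 1
and checking the remaining 48 assignments likewise gives ≥ 1 in every case.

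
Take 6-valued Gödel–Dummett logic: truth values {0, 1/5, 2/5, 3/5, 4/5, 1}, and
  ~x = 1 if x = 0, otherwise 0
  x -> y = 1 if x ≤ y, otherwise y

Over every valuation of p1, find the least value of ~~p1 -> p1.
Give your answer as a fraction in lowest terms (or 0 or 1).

Take p1 = 1/5:
~p1 = ~1/5 = 0
~~p1 = ~0 = 1
~~p1 -> p1 = 1 -> 1/5 = 1/5
No assignment yields a value below 1/5, so this is the minimum.

1/5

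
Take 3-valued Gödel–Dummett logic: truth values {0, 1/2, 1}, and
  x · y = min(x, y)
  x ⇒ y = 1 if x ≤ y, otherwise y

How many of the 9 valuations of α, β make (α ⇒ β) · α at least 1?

α = 0, β = 0 ↦ 0  <
α = 0, β = 1/2 ↦ 0  <
α = 0, β = 1 ↦ 0  <
α = 1/2, β = 0 ↦ 0  <
α = 1/2, β = 1/2 ↦ 1/2  <
α = 1/2, β = 1 ↦ 1/2  <
α = 1, β = 0 ↦ 0  <
α = 1, β = 1/2 ↦ 1/2  <
α = 1, β = 1 ↦ 1  ≥
So 1 of the 9 assignments meets the threshold.

1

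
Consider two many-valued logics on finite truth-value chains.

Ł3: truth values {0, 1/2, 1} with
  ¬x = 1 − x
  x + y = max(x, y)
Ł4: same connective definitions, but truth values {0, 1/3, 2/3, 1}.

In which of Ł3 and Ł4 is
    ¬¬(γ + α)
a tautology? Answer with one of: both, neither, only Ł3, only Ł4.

neither

In Ł3: at α = 0, γ = 0 the value is 0 — not a tautology.
In Ł4: at α = 0, γ = 0 the value is 0 — not a tautology.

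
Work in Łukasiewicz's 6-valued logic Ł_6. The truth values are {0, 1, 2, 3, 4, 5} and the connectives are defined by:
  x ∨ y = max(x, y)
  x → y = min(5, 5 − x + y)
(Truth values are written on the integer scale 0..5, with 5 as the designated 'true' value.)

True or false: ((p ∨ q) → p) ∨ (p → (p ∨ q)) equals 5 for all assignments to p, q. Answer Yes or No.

Yes

At p = 1, q = 5, for instance:
p ∨ q = 1 ∨ 5 = 5
(p ∨ q) → p = 5 → 1 = 1
p → (p ∨ q) = 1 → 5 = 5
((p ∨ q) → p) ∨ (p → (p ∨ q)) = 1 ∨ 5 = 5
and checking the remaining 35 assignments likewise gives ≥ 5 in every case.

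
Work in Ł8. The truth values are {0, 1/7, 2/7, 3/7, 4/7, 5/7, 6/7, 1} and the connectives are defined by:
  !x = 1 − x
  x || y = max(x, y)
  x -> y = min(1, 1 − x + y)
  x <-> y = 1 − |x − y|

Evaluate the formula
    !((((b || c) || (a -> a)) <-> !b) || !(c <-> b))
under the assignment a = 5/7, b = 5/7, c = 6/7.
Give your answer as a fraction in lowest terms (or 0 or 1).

b || c = 5/7 || 6/7 = 6/7
a -> a = 5/7 -> 5/7 = 1
(b || c) || (a -> a) = 6/7 || 1 = 1
!b = !5/7 = 2/7
((b || c) || (a -> a)) <-> !b = 1 <-> 2/7 = 2/7
c <-> b = 6/7 <-> 5/7 = 6/7
!(c <-> b) = !6/7 = 1/7
(((b || c) || (a -> a)) <-> !b) || !(c <-> b) = 2/7 || 1/7 = 2/7
!((((b || c) || (a -> a)) <-> !b) || !(c <-> b)) = !2/7 = 5/7

5/7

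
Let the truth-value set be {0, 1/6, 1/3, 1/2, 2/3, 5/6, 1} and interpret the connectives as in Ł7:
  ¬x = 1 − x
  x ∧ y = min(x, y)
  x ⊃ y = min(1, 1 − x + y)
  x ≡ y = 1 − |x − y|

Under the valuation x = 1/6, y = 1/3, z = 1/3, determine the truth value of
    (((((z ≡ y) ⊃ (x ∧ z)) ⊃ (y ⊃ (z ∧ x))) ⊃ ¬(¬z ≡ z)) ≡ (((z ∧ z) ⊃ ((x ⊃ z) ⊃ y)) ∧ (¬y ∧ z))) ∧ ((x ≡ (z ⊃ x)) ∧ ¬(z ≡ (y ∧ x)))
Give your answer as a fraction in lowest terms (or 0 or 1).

z ≡ y = 1/3 ≡ 1/3 = 1
x ∧ z = 1/6 ∧ 1/3 = 1/6
(z ≡ y) ⊃ (x ∧ z) = 1 ⊃ 1/6 = 1/6
z ∧ x = 1/3 ∧ 1/6 = 1/6
y ⊃ (z ∧ x) = 1/3 ⊃ 1/6 = 5/6
((z ≡ y) ⊃ (x ∧ z)) ⊃ (y ⊃ (z ∧ x)) = 1/6 ⊃ 5/6 = 1
¬z = ¬1/3 = 2/3
¬z ≡ z = 2/3 ≡ 1/3 = 2/3
¬(¬z ≡ z) = ¬2/3 = 1/3
(((z ≡ y) ⊃ (x ∧ z)) ⊃ (y ⊃ (z ∧ x))) ⊃ ¬(¬z ≡ z) = 1 ⊃ 1/3 = 1/3
z ∧ z = 1/3 ∧ 1/3 = 1/3
x ⊃ z = 1/6 ⊃ 1/3 = 1
(x ⊃ z) ⊃ y = 1 ⊃ 1/3 = 1/3
(z ∧ z) ⊃ ((x ⊃ z) ⊃ y) = 1/3 ⊃ 1/3 = 1
¬y = ¬1/3 = 2/3
¬y ∧ z = 2/3 ∧ 1/3 = 1/3
((z ∧ z) ⊃ ((x ⊃ z) ⊃ y)) ∧ (¬y ∧ z) = 1 ∧ 1/3 = 1/3
((((z ≡ y) ⊃ (x ∧ z)) ⊃ (y ⊃ (z ∧ x))) ⊃ ¬(¬z ≡ z)) ≡ (((z ∧ z) ⊃ ((x ⊃ z) ⊃ y)) ∧ (¬y ∧ z)) = 1/3 ≡ 1/3 = 1
z ⊃ x = 1/3 ⊃ 1/6 = 5/6
x ≡ (z ⊃ x) = 1/6 ≡ 5/6 = 1/3
y ∧ x = 1/3 ∧ 1/6 = 1/6
z ≡ (y ∧ x) = 1/3 ≡ 1/6 = 5/6
¬(z ≡ (y ∧ x)) = ¬5/6 = 1/6
(x ≡ (z ⊃ x)) ∧ ¬(z ≡ (y ∧ x)) = 1/3 ∧ 1/6 = 1/6
(((((z ≡ y) ⊃ (x ∧ z)) ⊃ (y ⊃ (z ∧ x))) ⊃ ¬(¬z ≡ z)) ≡ (((z ∧ z) ⊃ ((x ⊃ z) ⊃ y)) ∧ (¬y ∧ z))) ∧ ((x ≡ (z ⊃ x)) ∧ ¬(z ≡ (y ∧ x))) = 1 ∧ 1/6 = 1/6

1/6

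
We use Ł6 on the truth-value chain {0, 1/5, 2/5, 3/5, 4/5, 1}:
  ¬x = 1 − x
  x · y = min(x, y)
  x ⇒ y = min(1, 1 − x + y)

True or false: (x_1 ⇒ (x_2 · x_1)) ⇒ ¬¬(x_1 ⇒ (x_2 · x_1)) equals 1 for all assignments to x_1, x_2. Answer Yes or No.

Yes

At x_1 = 1, x_2 = 3/5, for instance:
x_2 · x_1 = 3/5 · 1 = 3/5
x_1 ⇒ (x_2 · x_1) = 1 ⇒ 3/5 = 3/5
¬(x_1 ⇒ (x_2 · x_1)) = ¬3/5 = 2/5
¬¬(x_1 ⇒ (x_2 · x_1)) = ¬2/5 = 3/5
(x_1 ⇒ (x_2 · x_1)) ⇒ ¬¬(x_1 ⇒ (x_2 · x_1)) = 3/5 ⇒ 3/5 = 1
and checking the remaining 35 assignments likewise gives ≥ 1 in every case.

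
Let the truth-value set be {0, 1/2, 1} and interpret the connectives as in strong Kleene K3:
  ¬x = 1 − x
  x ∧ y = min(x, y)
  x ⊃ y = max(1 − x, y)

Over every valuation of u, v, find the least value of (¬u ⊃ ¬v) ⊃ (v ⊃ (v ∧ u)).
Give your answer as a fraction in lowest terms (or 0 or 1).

1/2

Take u = 0, v = 1/2:
¬u = ¬0 = 1
¬v = ¬1/2 = 1/2
¬u ⊃ ¬v = 1 ⊃ 1/2 = 1/2
v ∧ u = 1/2 ∧ 0 = 0
v ⊃ (v ∧ u) = 1/2 ⊃ 0 = 1/2
(¬u ⊃ ¬v) ⊃ (v ⊃ (v ∧ u)) = 1/2 ⊃ 1/2 = 1/2
No assignment yields a value below 1/2, so this is the minimum.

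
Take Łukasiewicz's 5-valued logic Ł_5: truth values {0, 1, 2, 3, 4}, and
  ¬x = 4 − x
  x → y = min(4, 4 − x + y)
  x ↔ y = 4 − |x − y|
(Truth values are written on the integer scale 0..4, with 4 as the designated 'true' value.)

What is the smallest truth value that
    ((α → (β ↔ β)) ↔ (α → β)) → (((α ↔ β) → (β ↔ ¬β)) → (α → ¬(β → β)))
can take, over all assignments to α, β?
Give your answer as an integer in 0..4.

2

Take α = 2, β = 2:
β ↔ β = 2 ↔ 2 = 4
α → (β ↔ β) = 2 → 4 = 4
α → β = 2 → 2 = 4
(α → (β ↔ β)) ↔ (α → β) = 4 ↔ 4 = 4
α ↔ β = 2 ↔ 2 = 4
¬β = ¬2 = 2
β ↔ ¬β = 2 ↔ 2 = 4
(α ↔ β) → (β ↔ ¬β) = 4 → 4 = 4
β → β = 2 → 2 = 4
¬(β → β) = ¬4 = 0
α → ¬(β → β) = 2 → 0 = 2
((α ↔ β) → (β ↔ ¬β)) → (α → ¬(β → β)) = 4 → 2 = 2
((α → (β ↔ β)) ↔ (α → β)) → (((α ↔ β) → (β ↔ ¬β)) → (α → ¬(β → β))) = 4 → 2 = 2
No assignment yields a value below 2, so this is the minimum.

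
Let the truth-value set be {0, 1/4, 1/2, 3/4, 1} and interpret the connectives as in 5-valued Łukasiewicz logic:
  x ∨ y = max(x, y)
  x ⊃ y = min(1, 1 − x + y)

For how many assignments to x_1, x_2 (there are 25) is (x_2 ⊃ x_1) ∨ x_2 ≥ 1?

19

value 1: 19 assignments (counts)
value 3/4: 5 assignments
value 1/2: 1 assignment
So 19 of the 25 assignments meet the threshold.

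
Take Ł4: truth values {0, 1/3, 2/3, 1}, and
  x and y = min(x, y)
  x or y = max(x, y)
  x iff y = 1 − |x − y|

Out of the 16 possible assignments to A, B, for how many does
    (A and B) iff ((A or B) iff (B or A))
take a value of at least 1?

A = 0, B = 0 ↦ 0  <
A = 0, B = 1/3 ↦ 0  <
A = 0, B = 2/3 ↦ 0  <
A = 0, B = 1 ↦ 0  <
A = 1/3, B = 0 ↦ 0  <
A = 1/3, B = 1/3 ↦ 1/3  <
A = 1/3, B = 2/3 ↦ 1/3  <
A = 1/3, B = 1 ↦ 1/3  <
A = 2/3, B = 0 ↦ 0  <
A = 2/3, B = 1/3 ↦ 1/3  <
A = 2/3, B = 2/3 ↦ 2/3  <
A = 2/3, B = 1 ↦ 2/3  <
A = 1, B = 0 ↦ 0  <
A = 1, B = 1/3 ↦ 1/3  <
A = 1, B = 2/3 ↦ 2/3  <
A = 1, B = 1 ↦ 1  ≥
So 1 of the 16 assignments meets the threshold.

1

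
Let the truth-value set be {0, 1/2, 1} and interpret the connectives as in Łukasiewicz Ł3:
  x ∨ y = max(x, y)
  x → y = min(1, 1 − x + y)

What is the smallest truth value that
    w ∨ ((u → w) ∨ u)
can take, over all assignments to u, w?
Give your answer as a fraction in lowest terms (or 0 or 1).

Take u = 1/2, w = 0:
u → w = 1/2 → 0 = 1/2
(u → w) ∨ u = 1/2 ∨ 1/2 = 1/2
w ∨ ((u → w) ∨ u) = 0 ∨ 1/2 = 1/2
No assignment yields a value below 1/2, so this is the minimum.

1/2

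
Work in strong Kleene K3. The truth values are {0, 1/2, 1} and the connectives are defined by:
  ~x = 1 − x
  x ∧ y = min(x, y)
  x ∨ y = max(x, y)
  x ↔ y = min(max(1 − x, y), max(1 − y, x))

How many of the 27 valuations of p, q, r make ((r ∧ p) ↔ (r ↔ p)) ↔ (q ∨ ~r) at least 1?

value 1: 5 assignments (counts)
value 1/2: 17 assignments
value 0: 5 assignments
So 5 of the 27 assignments meet the threshold.

5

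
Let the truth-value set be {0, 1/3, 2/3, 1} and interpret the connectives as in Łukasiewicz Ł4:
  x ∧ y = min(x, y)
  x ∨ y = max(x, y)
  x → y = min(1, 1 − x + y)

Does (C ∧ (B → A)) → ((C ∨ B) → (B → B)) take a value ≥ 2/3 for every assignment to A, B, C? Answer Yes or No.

Yes

At A = 2/3, B = 2/3, C = 1/3, for instance:
B → A = 2/3 → 2/3 = 1
C ∧ (B → A) = 1/3 ∧ 1 = 1/3
C ∨ B = 1/3 ∨ 2/3 = 2/3
B → B = 2/3 → 2/3 = 1
(C ∨ B) → (B → B) = 2/3 → 1 = 1
(C ∧ (B → A)) → ((C ∨ B) → (B → B)) = 1/3 → 1 = 1
and checking the remaining 63 assignments likewise gives ≥ 2/3 in every case.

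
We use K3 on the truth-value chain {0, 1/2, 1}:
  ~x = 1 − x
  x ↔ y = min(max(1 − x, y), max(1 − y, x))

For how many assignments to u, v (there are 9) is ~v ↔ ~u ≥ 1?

u = 0, v = 0 ↦ 1  ≥
u = 0, v = 1/2 ↦ 1/2  <
u = 0, v = 1 ↦ 0  <
u = 1/2, v = 0 ↦ 1/2  <
u = 1/2, v = 1/2 ↦ 1/2  <
u = 1/2, v = 1 ↦ 1/2  <
u = 1, v = 0 ↦ 0  <
u = 1, v = 1/2 ↦ 1/2  <
u = 1, v = 1 ↦ 1  ≥
So 2 of the 9 assignments meet the threshold.

2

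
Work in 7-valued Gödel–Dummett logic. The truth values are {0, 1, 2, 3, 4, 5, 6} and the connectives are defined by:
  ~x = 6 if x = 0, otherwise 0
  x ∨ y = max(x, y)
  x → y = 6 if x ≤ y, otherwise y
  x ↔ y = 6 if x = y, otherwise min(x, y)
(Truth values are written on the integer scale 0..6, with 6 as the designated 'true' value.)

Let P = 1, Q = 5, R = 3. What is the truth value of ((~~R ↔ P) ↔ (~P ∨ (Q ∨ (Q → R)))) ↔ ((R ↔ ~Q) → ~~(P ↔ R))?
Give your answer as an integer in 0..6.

~R = ~3 = 0
~~R = ~0 = 6
~~R ↔ P = 6 ↔ 1 = 1
~P = ~1 = 0
Q → R = 5 → 3 = 3
Q ∨ (Q → R) = 5 ∨ 3 = 5
~P ∨ (Q ∨ (Q → R)) = 0 ∨ 5 = 5
(~~R ↔ P) ↔ (~P ∨ (Q ∨ (Q → R))) = 1 ↔ 5 = 1
~Q = ~5 = 0
R ↔ ~Q = 3 ↔ 0 = 0
P ↔ R = 1 ↔ 3 = 1
~(P ↔ R) = ~1 = 0
~~(P ↔ R) = ~0 = 6
(R ↔ ~Q) → ~~(P ↔ R) = 0 → 6 = 6
((~~R ↔ P) ↔ (~P ∨ (Q ∨ (Q → R)))) ↔ ((R ↔ ~Q) → ~~(P ↔ R)) = 1 ↔ 6 = 1

1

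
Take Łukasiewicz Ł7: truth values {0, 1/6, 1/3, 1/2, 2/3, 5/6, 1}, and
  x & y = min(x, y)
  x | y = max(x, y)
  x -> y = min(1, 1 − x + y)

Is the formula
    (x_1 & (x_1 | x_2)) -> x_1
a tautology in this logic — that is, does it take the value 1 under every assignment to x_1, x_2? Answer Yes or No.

At x_1 = 2/3, x_2 = 5/6, for instance:
x_1 | x_2 = 2/3 | 5/6 = 5/6
x_1 & (x_1 | x_2) = 2/3 & 5/6 = 2/3
(x_1 & (x_1 | x_2)) -> x_1 = 2/3 -> 2/3 = 1
and checking the remaining 48 assignments likewise gives ≥ 1 in every case.

Yes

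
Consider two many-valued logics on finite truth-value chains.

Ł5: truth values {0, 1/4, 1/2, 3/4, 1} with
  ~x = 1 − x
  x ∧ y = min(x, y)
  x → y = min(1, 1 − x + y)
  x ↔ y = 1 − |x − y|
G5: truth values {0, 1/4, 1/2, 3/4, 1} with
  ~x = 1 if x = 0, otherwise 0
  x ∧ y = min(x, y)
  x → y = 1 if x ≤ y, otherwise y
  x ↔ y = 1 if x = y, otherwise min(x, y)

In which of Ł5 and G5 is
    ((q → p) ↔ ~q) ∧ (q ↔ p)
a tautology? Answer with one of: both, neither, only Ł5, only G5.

In Ł5: at p = 0, q = 1/4 the value is 3/4 — not a tautology.
In G5: at p = 0, q = 1/4 the value is 0 — not a tautology.

neither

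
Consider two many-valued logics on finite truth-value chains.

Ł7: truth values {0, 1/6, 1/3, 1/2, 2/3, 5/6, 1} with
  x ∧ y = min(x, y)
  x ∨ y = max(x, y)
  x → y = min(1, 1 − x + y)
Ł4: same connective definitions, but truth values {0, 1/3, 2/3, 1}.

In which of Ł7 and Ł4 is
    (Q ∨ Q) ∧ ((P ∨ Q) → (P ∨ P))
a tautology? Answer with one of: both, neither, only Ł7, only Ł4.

neither

In Ł7: at P = 0, Q = 0 the value is 0 — not a tautology.
In Ł4: at P = 0, Q = 0 the value is 0 — not a tautology.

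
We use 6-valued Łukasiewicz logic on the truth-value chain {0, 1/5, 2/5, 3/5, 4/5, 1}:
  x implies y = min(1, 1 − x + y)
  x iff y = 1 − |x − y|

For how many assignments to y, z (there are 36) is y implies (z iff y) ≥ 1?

value 1: 27 assignments (counts)
value 4/5: 3 assignments
value 3/5: 2 assignments
value 2/5: 2 assignments
value 1/5: 1 assignment
value 0: 1 assignment
So 27 of the 36 assignments meet the threshold.

27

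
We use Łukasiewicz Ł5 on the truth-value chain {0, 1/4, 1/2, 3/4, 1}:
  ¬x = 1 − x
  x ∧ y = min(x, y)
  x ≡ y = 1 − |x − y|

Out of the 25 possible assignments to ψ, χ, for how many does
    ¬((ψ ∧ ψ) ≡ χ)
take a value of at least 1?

value 1: 2 assignments (counts)
value 3/4: 4 assignments
value 1/2: 6 assignments
value 1/4: 8 assignments
value 0: 5 assignments
So 2 of the 25 assignments meet the threshold.

2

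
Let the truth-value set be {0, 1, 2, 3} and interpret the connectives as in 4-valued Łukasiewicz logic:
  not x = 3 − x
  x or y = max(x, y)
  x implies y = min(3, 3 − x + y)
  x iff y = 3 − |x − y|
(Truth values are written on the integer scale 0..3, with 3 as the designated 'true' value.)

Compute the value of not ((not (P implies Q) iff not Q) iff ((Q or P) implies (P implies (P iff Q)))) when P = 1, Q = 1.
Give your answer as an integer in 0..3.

2

P implies Q = 1 implies 1 = 3
not (P implies Q) = not 3 = 0
not Q = not 1 = 2
not (P implies Q) iff not Q = 0 iff 2 = 1
Q or P = 1 or 1 = 1
P iff Q = 1 iff 1 = 3
P implies (P iff Q) = 1 implies 3 = 3
(Q or P) implies (P implies (P iff Q)) = 1 implies 3 = 3
(not (P implies Q) iff not Q) iff ((Q or P) implies (P implies (P iff Q))) = 1 iff 3 = 1
not ((not (P implies Q) iff not Q) iff ((Q or P) implies (P implies (P iff Q)))) = not 1 = 2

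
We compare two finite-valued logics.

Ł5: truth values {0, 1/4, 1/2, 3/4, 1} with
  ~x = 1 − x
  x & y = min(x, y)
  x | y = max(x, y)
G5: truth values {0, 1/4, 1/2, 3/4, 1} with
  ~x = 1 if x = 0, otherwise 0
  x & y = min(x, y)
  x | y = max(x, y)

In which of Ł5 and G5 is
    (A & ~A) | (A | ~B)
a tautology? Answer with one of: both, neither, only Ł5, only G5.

neither

In Ł5: at A = 0, B = 1/4 the value is 3/4 — not a tautology.
In G5: at A = 0, B = 1/4 the value is 0 — not a tautology.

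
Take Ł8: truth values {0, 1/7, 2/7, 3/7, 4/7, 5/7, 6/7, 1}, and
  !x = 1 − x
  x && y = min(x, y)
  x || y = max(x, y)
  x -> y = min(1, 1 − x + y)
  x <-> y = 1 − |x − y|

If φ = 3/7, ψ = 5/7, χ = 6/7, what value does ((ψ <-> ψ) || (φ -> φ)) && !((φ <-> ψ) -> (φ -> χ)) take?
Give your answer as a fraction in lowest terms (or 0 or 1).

ψ <-> ψ = 5/7 <-> 5/7 = 1
φ -> φ = 3/7 -> 3/7 = 1
(ψ <-> ψ) || (φ -> φ) = 1 || 1 = 1
φ <-> ψ = 3/7 <-> 5/7 = 5/7
φ -> χ = 3/7 -> 6/7 = 1
(φ <-> ψ) -> (φ -> χ) = 5/7 -> 1 = 1
!((φ <-> ψ) -> (φ -> χ)) = !1 = 0
((ψ <-> ψ) || (φ -> φ)) && !((φ <-> ψ) -> (φ -> χ)) = 1 && 0 = 0

0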